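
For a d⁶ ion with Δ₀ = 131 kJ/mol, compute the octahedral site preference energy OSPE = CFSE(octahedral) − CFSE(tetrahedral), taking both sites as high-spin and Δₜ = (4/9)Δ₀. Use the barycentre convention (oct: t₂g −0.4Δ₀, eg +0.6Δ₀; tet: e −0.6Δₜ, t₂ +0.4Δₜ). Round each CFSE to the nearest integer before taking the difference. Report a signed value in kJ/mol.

-17

Octahedral high-spin t2g^4 e_g^2: CFSE = -0.4 × 131 = -52 kJ/mol.
Tetrahedral e^3 t2^3 gives -0.6Δₜ = -0.6 × (4/9) × 131 = -35 kJ/mol.
Subtracting, OSPE = -52 − (-35) = -17 kJ/mol.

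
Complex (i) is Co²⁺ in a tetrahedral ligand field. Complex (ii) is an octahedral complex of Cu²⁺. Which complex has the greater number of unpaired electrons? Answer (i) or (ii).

(i): Co sits in group 9; removing 2 electrons leaves Co²⁺ with 9 − 2 = 7 d electrons; Tetrahedral splitting is small, so the complex is high-spin; e^4 t2^3 → 3 unpaired.
(ii): Cu²⁺: group 11, so d-count = 11 − 2 = 9; For octahedral d⁹ the high- and low-spin configurations coincide; t2g^6 e_g^3 → 1 unpaired.
So (i) has more unpaired electrons.

(i)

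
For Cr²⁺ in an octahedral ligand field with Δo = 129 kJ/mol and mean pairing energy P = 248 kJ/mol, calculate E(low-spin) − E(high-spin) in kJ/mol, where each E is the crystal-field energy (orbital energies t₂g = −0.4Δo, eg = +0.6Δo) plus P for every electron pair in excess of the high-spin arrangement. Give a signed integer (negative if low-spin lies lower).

119

Cr²⁺: group 6, so d-count = 6 − 2 = 4.
High-spin d⁴ fills as t₂g³ eg¹ with CFSE 3(−0.4) + 1(+0.6) = -0.6Δo = -77 kJ/mol.
For low-spin the configuration is t₂g⁴ eg⁰: orbital energy -1.6 × 129 = -206 kJ/mol, and 1 additional pair relative to high-spin adds 248 kJ/mol, giving 42 kJ/mol.
The difference is 42 − (-77) = 119 kJ/mol, so high-spin lies lower.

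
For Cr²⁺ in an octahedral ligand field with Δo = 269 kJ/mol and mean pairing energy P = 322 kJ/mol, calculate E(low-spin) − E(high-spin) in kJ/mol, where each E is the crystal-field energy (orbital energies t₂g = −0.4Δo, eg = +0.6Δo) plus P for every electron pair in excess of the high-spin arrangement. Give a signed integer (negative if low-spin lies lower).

53

Cr is in group 6, so Cr²⁺ is d⁴ (6 − 2 = 4).
In the high-spin limit (t₂g³ eg¹) the orbital term is -0.6Δo = -161 kJ/mol, with no excess pairing.
Low-spin: t₂g⁴ eg⁰, orbital CFSE = -1.6Δo = -430 kJ/mol; plus 1 excess pair × P = +322 kJ/mol; total -108 kJ/mol.
E(LS) − E(HS) = -108 − (-161) = 53 kJ/mol.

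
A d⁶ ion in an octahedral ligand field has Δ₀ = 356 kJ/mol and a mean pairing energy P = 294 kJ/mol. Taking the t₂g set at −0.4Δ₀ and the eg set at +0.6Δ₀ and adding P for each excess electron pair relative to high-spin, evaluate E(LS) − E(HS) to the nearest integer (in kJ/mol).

In the high-spin limit (t₂g⁴ eg²) the orbital term is -0.4Δ₀ = -142 kJ/mol, with no excess pairing.
Low-spin t₂g⁶ eg⁰ gives -2.4Δ₀ = -854 kJ/mol, but forming 2 extra pairs costs 2P = 588 kJ/mol, so E(LS) = -854 + 588 = -266 kJ/mol.
Thus E(LS) − E(HS) = -124 kJ/mol.

-124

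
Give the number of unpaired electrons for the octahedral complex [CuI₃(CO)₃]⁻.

Ligand charges: 3×(-1) from I⁻ and 3×(+0) from CO sum to -3; with overall charge -1, Cu is +2.
Cu sits in group 11; removing 2 electrons leaves Cu²⁺ with 11 − 2 = 9 d electrons.
Configuration: t₂g⁶ eg³, giving 1 unpaired electron.

1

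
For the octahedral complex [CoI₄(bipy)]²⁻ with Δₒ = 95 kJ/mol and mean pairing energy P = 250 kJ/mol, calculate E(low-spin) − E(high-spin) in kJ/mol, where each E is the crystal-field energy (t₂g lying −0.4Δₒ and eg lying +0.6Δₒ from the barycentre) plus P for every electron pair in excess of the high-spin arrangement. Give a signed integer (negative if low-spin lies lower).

Ligand charges: 4×(-1) from I⁻ and 1×(+0) from bipy sum to -4; with overall charge -2, Co is +2.
Group 9 minus oxidation state +2 gives a d⁷ configuration for Co²⁺.
High-spin d⁷ fills as t₂g⁵ eg² with CFSE 5(−0.4) + 2(+0.6) = -0.8Δₒ = -76 kJ/mol.
Low-spin: t₂g⁶ eg¹, orbital CFSE = -1.8Δₒ = -171 kJ/mol; plus 1 excess pair × P = +250 kJ/mol; total 79 kJ/mol.
E(LS) − E(HS) = 79 − (-76) = 155 kJ/mol.

155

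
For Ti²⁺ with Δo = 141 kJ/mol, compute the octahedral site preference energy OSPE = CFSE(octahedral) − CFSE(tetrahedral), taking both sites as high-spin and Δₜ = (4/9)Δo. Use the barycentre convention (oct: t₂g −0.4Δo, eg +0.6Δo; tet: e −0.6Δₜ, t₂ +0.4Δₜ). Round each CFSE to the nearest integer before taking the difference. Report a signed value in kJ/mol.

-38

Ti sits in group 4; removing 2 electrons leaves Ti²⁺ with 4 − 2 = 2 d electrons.
Octahedral (high-spin): t₂g² eg⁰, CFSE = 2(−0.4) + 0(+0.6) = -0.8Δo = -0.8 × 141 = -113 kJ/mol.
In a tetrahedral site the filling is e² t₂⁰: CFSE(tet) = -1.2Δₜ = -1.2 × (4/9)(141) = -75 kJ/mol.
Subtracting, OSPE = -113 − (-75) = -38 kJ/mol.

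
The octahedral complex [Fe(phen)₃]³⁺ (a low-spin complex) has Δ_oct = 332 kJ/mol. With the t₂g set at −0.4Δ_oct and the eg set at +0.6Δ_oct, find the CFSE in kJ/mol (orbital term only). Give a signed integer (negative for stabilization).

phen is neutral, so the +3 overall charge sits on Fe: oxidation state +3.
Fe is in group 8, so Fe³⁺ is d⁵ (8 − 3 = 5).
Configuration: t₂g⁵ eg⁰.
CFSE(orbital) = 5×(-0.4Δ_oct) + 0×(0.6Δ_oct) = -2.0Δ_oct; with Δ_oct = 332 kJ/mol that is -664 kJ/mol.

-664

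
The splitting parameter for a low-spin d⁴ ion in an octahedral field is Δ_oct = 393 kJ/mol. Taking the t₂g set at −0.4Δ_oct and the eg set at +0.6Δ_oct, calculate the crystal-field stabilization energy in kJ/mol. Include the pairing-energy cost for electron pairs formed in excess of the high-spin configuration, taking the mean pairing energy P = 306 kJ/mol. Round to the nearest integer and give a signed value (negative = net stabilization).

-323

The d⁴ electrons fill as t₂g⁴ eg⁰.
CFSE(orbital) = 4×(-0.4Δ_oct) + 0×(0.6Δ_oct) = -1.6Δ_oct; with Δ_oct = 393 kJ/mol that is -629 kJ/mol.
High-spin d⁴ would be t₂g³ eg¹ with 0 pairs; low-spin has 1, so 1 excess pair costs +1P = +306 kJ/mol.
Overall CFSE = -629 + 306 = -323 kJ/mol.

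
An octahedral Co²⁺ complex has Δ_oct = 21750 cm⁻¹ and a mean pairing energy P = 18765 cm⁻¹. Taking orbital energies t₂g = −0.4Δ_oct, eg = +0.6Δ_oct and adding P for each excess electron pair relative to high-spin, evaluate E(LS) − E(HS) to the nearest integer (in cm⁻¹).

-2985

Co is in group 9, so Co²⁺ is d⁷ (9 − 2 = 7).
In the high-spin limit (t₂g⁵ eg²) the orbital term is -0.8Δ_oct = -17400 cm⁻¹, with no excess pairing.
Low-spin t₂g⁶ eg¹ gives -1.8Δ_oct = -39150 cm⁻¹, but forming 1 extra pair costs 1P = 18765 cm⁻¹, so E(LS) = -39150 + 18765 = -20385 cm⁻¹.
E(LS) − E(HS) = -20385 − (-17400) = -2985 cm⁻¹.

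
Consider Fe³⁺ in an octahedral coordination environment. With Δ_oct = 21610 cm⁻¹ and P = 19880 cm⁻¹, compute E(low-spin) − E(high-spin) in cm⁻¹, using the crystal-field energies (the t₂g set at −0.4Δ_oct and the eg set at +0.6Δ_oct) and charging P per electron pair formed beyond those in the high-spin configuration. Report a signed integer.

-3460

Fe³⁺: group 8, so d-count = 8 − 3 = 5.
High-spin: t₂g³ eg², CFSE = 0.0Δ_oct = 0 cm⁻¹.
Low-spin t₂g⁵ eg⁰ gives -2.0Δ_oct = -43220 cm⁻¹, but forming 2 extra pairs costs 2P = 39760 cm⁻¹, so E(LS) = -43220 + 39760 = -3460 cm⁻¹.
The difference is -3460 − (0) = -3460 cm⁻¹, so low-spin lies lower.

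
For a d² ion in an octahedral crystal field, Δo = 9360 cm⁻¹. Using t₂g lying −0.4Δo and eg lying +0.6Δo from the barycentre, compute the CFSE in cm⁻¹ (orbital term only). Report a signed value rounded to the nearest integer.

-7488

For octahedral d² the high- and low-spin configurations coincide.
Configuration: t₂g² eg⁰.
CFSE(orbital) = 2×(-0.4Δo) + 0×(0.6Δo) = -0.8Δo; with Δo = 9360 cm⁻¹ that is -7488 cm⁻¹.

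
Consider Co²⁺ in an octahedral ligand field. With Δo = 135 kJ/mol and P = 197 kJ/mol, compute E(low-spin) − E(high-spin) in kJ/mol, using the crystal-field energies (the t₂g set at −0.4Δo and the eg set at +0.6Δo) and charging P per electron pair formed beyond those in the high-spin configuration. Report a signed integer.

62

Co sits in group 9; removing 2 electrons leaves Co²⁺ with 9 − 2 = 7 d electrons.
High-spin d⁷ fills as t₂g⁵ eg² with CFSE 5(−0.4) + 2(+0.6) = -0.8Δo = -108 kJ/mol.
For low-spin the configuration is t₂g⁶ eg¹: orbital energy -1.8 × 135 = -243 kJ/mol, and 1 additional pair relative to high-spin adds 197 kJ/mol, giving -46 kJ/mol.
Thus E(LS) − E(HS) = 62 kJ/mol.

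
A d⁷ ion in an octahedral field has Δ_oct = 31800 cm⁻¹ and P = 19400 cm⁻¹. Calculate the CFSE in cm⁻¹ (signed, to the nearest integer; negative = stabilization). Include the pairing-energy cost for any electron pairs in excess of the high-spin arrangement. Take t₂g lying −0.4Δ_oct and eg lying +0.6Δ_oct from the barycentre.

-37840

Since Δ_oct = 31800 cm⁻¹ > P = 19400 cm⁻¹, the complex adopts the low-spin configuration.
Filling d⁷ accordingly: t₂g⁶ eg¹.
Orbital CFSE = -1.8Δ_oct = -1.8 × 31800 = -57240 cm⁻¹.
Excess pairs vs high-spin: 3 − 2 = 1; pairing cost = +19400 cm⁻¹.
Net CFSE = -57240 + 19400 = -37840 cm⁻¹.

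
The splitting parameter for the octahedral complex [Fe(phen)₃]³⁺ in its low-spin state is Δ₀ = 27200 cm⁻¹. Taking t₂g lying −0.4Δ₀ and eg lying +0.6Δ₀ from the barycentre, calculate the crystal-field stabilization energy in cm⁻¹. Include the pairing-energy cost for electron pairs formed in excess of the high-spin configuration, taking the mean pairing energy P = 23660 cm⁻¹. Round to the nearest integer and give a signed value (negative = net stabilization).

-7080

phen is neutral, so the +3 overall charge sits on Fe: oxidation state +3.
Fe sits in group 8; removing 3 electrons leaves Fe³⁺ with 8 − 3 = 5 d electrons.
Configuration: t₂g⁵ eg⁰.
CFSE(orbital) = 5×(-0.4Δ₀) + 0×(0.6Δ₀) = -2.0Δ₀; with Δ₀ = 27200 cm⁻¹ that is -54400 cm⁻¹.
High-spin d⁵ would be t₂g³ eg² with 0 pairs; low-spin has 2, so 2 excess pairs cost +2P = +47320 cm⁻¹.
Net CFSE = -54400 + 47320 = -7080 cm⁻¹.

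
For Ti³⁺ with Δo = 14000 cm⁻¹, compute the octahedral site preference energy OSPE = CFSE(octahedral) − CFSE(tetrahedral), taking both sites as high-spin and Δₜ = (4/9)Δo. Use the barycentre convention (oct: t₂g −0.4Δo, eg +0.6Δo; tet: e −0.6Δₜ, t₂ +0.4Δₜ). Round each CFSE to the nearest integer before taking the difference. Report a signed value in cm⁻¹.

Ti³⁺: group 4, so d-count = 4 − 3 = 1.
Octahedral high-spin t2g^1 e_g^0: CFSE = -0.4 × 14000 = -5600 cm⁻¹.
Tetrahedral e^1 t2^0 gives -0.6Δₜ = -0.6 × (4/9) × 14000 = -3733 cm⁻¹.
OSPE = -5600 − (-3733) = -1867 cm⁻¹.

-1867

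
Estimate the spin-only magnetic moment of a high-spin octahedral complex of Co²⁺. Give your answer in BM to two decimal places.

Group 9 minus oxidation state +2 gives a d⁷ configuration for Co²⁺.
Configuration: t2g^5 e_g^2 → 3 unpaired electrons.
μ(spin-only) = √[3(3+2)] = √15 ≈ 3.87 BM.

3.87 BM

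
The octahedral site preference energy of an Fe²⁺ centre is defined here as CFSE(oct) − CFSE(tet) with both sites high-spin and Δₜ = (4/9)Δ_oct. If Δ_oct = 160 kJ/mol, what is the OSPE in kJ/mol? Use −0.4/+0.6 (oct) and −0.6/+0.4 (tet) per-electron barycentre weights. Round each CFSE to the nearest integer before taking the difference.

Fe sits in group 8; removing 2 electrons leaves Fe²⁺ with 8 − 2 = 6 d electrons.
Octahedral high-spin t2g^4 e_g^2: CFSE = -0.4 × 160 = -64 kJ/mol.
In a tetrahedral site the filling is e^3 t2^3: CFSE(tet) = -0.6Δₜ = -0.6 × (4/9)(160) = -43 kJ/mol.
OSPE = CFSE(oct) − CFSE(tet) = -64 − (-43) = -21 kJ/mol.

-21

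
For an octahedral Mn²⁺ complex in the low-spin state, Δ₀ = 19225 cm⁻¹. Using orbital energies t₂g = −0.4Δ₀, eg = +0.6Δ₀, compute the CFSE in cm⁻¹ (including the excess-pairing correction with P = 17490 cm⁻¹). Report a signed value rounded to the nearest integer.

Mn is in group 7, so Mn²⁺ is d⁵ (7 − 2 = 5).
Electron filling gives t₂g⁵ eg⁰.
Orbital CFSE = 5(-0.4) + 0(0.6) = -2.0Δ₀ = -2.0 × 19225 = -38450 cm⁻¹.
Relative to high-spin t₂g³ eg² (0 paired), the low-spin configuration has 2 additional pairs, contributing +2 × 17490 = +34980 cm⁻¹.
Overall CFSE = -38450 + 34980 = -3470 cm⁻¹.

-3470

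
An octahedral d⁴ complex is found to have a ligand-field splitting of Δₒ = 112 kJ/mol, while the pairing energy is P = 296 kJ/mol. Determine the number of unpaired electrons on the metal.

Here Δₒ < P (112 < 296), so the high-spin state is favoured.
Filling d⁴ accordingly: t2g^3 e_g^1.
Unpaired electrons: 4.

4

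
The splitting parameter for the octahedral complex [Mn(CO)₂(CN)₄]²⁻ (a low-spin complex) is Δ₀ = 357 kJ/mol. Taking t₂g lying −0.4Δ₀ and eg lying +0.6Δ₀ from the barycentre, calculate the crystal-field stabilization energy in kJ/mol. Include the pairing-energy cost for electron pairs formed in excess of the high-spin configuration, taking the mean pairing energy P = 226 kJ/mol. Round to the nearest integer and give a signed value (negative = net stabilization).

-262

Ligand charges: 2×(+0) from CO and 4×(-1) from CN⁻ sum to -4; with overall charge -2, Mn is +2.
Mn sits in group 7; removing 2 electrons leaves Mn²⁺ with 7 − 2 = 5 d electrons.
The d⁵ electrons fill as t₂g⁵ eg⁰.
The orbital stabilization is -2.0Δ₀ = -2.0 × 357 = -714 kJ/mol.
High-spin d⁵ would be t₂g³ eg² with 0 pairs; low-spin has 2, so 2 excess pairs cost +2P = +452 kJ/mol.
Combining: -714 + 452 = -262 kJ/mol.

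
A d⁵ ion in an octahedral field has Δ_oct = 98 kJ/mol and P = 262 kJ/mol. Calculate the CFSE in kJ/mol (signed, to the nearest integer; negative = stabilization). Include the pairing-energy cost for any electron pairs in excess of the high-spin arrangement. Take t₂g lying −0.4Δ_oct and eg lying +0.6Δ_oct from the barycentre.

With Δ_oct < P the complex is high-spin.
Filling d⁵ accordingly: t₂g³ eg².
Orbital CFSE = 0.0Δ_oct = 0.0 × 98 = 0 kJ/mol.
High-spin has no excess pairs, so no pairing correction applies.

0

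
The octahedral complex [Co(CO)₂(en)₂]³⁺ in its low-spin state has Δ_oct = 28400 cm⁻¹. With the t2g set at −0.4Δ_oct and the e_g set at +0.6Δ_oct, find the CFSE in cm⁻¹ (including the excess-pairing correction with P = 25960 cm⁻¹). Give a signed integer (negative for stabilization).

-16240

Ligand charges: 2×(+0) from CO and 2×(+0) from en sum to +0; with overall charge +3, Co is +3.
Co is in group 9, so Co³⁺ is d⁶ (9 − 3 = 6).
Electron filling gives t2g^6 e_g^0.
CFSE(orbital) = 6×(-0.4Δ_oct) + 0×(0.6Δ_oct) = -2.4Δ_oct; with Δ_oct = 28400 cm⁻¹ that is -68160 cm⁻¹.
Relative to high-spin t2g^4 e_g^2 (1 paired), the low-spin configuration has 2 additional pairs, contributing +2 × 25960 = +51920 cm⁻¹.
Net CFSE = -68160 + 51920 = -16240 cm⁻¹.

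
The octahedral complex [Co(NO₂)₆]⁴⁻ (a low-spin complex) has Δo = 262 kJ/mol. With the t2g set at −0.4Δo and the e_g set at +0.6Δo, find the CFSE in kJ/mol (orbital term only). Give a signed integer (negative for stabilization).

-472

Each NO₂⁻ contributes -1; 6 × (-1) = -6. With overall charge -4, Co is in the +2 oxidation state.
Co²⁺: group 9, so d-count = 9 − 2 = 7.
Configuration: t2g^6 e_g^1.
The orbital stabilization is -1.8Δo = -1.8 × 262 = -472 kJ/mol.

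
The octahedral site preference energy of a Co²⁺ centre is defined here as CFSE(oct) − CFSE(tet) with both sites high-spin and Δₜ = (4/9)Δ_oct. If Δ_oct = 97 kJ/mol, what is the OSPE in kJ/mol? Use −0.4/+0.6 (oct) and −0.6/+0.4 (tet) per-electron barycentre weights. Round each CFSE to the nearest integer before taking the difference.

Co²⁺: group 9, so d-count = 9 − 2 = 7.
Octahedral (high-spin): t2g^5 e_g^2, CFSE = 5(−0.4) + 2(+0.6) = -0.8Δ_oct = -0.8 × 97 = -78 kJ/mol.
Tetrahedral: e^4 t2^3, CFSE = 4(−0.6) + 3(+0.4) = -1.2Δₜ = -1.2 × (4/9) × 97 = -52 kJ/mol.
OSPE = -78 − (-52) = -26 kJ/mol.

-26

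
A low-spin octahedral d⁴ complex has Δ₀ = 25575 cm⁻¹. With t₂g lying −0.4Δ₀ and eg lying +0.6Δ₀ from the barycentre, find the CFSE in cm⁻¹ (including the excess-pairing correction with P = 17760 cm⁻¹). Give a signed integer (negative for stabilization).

Electron filling gives t₂g⁴ eg⁰.
Orbital CFSE = 4(-0.4) + 0(0.6) = -1.6Δ₀ = -1.6 × 25575 = -40920 cm⁻¹.
Relative to high-spin t₂g³ eg¹ (0 paired), the low-spin configuration has 1 additional pair, contributing +1 × 17760 = +17760 cm⁻¹.
Net CFSE = -40920 + 17760 = -23160 cm⁻¹.

-23160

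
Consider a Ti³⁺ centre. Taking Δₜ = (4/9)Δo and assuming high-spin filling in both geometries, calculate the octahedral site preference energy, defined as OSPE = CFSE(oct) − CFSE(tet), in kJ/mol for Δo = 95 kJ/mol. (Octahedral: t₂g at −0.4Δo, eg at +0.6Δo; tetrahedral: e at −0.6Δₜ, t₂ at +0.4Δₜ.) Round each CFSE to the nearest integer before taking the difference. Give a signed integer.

Group 4 minus oxidation state +3 gives a d¹ configuration for Ti³⁺.
In an octahedral site d¹ (HS) is t₂g¹ eg⁰, giving CFSE(oct) = -0.4Δo = -38 kJ/mol.
In a tetrahedral site the filling is e¹ t₂⁰: CFSE(tet) = -0.6Δₜ = -0.6 × (4/9)(95) = -25 kJ/mol.
Subtracting, OSPE = -38 − (-25) = -13 kJ/mol.

-13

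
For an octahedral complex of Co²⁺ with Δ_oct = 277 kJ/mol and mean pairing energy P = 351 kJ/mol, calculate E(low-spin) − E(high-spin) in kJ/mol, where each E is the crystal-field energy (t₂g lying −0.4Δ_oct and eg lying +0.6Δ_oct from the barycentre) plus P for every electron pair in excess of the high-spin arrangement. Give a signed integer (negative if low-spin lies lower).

Co sits in group 9; removing 2 electrons leaves Co²⁺ with 9 − 2 = 7 d electrons.
In the high-spin limit (t₂g⁵ eg²) the orbital term is -0.8Δ_oct = -222 kJ/mol, with no excess pairing.
For low-spin the configuration is t₂g⁶ eg¹: orbital energy -1.8 × 277 = -499 kJ/mol, and 1 additional pair relative to high-spin adds 351 kJ/mol, giving -148 kJ/mol.
Thus E(LS) − E(HS) = 74 kJ/mol.

74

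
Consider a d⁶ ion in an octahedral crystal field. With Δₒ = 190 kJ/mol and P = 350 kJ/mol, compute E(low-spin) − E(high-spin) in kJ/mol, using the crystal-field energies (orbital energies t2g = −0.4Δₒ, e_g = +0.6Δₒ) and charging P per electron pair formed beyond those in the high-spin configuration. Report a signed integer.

320

High-spin d⁶ fills as t2g^4 e_g^2 with CFSE 4(−0.4) + 2(+0.6) = -0.4Δₒ = -76 kJ/mol.
For low-spin the configuration is t2g^6 e_g^0: orbital energy -2.4 × 190 = -456 kJ/mol, and 2 additional pairs relative to high-spin add 700 kJ/mol, giving 244 kJ/mol.
The difference is 244 − (-76) = 320 kJ/mol, so high-spin lies lower.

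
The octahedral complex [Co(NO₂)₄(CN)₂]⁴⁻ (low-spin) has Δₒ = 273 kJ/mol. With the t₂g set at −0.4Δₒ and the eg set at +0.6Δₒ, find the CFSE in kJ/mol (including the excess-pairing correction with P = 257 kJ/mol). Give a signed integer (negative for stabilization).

-234

Ligand charges: 4×(-1) from NO₂⁻ and 2×(-1) from CN⁻ sum to -6; with overall charge -4, Co is +2.
Co sits in group 9; removing 2 electrons leaves Co²⁺ with 9 − 2 = 7 d electrons.
Electron filling gives t₂g⁶ eg¹.
The orbital stabilization is -1.8Δₒ = -1.8 × 273 = -491 kJ/mol.
High-spin d⁷ would be t₂g⁵ eg² with 2 pairs; low-spin has 3, so 1 excess pair costs +1P = +257 kJ/mol.
Overall CFSE = -491 + 257 = -234 kJ/mol.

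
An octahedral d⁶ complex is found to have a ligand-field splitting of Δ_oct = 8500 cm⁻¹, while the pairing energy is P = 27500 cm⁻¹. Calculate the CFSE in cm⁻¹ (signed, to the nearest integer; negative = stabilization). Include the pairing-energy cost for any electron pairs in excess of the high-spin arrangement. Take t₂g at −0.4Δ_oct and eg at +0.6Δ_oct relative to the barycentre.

Since Δ_oct = 8500 cm⁻¹ < P = 27500 cm⁻¹, the complex adopts the high-spin configuration.
Filling d⁶ accordingly: t₂g⁴ eg².
Orbital CFSE = -0.4Δ_oct = -0.4 × 8500 = -3400 cm⁻¹.
High-spin has no excess pairs, so no pairing correction applies.

-3400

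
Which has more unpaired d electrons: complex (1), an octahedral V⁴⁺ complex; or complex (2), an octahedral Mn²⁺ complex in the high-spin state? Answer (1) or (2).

(1): V sits in group 5; removing 4 electrons leaves V⁴⁺ with 5 − 4 = 1 d electrons; t₂g¹ eg⁰ → 1 unpaired.
(2): Mn sits in group 7; removing 2 electrons leaves Mn²⁺ with 7 − 2 = 5 d electrons; t₂g³ eg² → 5 unpaired.
So (2) has more unpaired electrons.

(2)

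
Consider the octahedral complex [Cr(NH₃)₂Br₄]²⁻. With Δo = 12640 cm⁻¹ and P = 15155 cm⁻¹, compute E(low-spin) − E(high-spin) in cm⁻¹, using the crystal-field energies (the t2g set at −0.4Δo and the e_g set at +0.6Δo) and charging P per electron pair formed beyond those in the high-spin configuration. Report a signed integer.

Ligand charges: 2×(+0) from NH₃ and 4×(-1) from Br⁻ sum to -4; with overall charge -2, Cr is +2.
Group 6 minus oxidation state +2 gives a d⁴ configuration for Cr²⁺.
High-spin d⁴ fills as t2g^3 e_g^1 with CFSE 3(−0.4) + 1(+0.6) = -0.6Δo = -7584 cm⁻¹.
For low-spin the configuration is t2g^4 e_g^0: orbital energy -1.6 × 12640 = -20224 cm⁻¹, and 1 additional pair relative to high-spin adds 15155 cm⁻¹, giving -5069 cm⁻¹.
The difference is -5069 − (-7584) = 2515 cm⁻¹, so high-spin lies lower.

2515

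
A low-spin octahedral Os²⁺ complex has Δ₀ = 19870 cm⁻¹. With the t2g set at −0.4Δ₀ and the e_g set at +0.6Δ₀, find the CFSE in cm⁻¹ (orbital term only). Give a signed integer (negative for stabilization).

Os²⁺: group 8, so d-count = 8 − 2 = 6.
Electron filling gives t2g^6 e_g^0.
Orbital CFSE = 6(-0.4) + 0(0.6) = -2.4Δ₀ = -2.4 × 19870 = -47688 cm⁻¹.

-47688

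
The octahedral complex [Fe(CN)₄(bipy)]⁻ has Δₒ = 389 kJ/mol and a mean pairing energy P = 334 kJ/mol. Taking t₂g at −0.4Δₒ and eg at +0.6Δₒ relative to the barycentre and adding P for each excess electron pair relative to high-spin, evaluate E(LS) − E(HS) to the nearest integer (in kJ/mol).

-110

Ligand charges: 4×(-1) from CN⁻ and 1×(+0) from bipy sum to -4; with overall charge -1, Fe is +3.
Fe³⁺: group 8, so d-count = 8 − 3 = 5.
High-spin d⁵ fills as t₂g³ eg² with CFSE 3(−0.4) + 2(+0.6) = 0.0Δₒ = 0 kJ/mol.
Low-spin t₂g⁵ eg⁰ gives -2.0Δₒ = -778 kJ/mol, but forming 2 extra pairs costs 2P = 668 kJ/mol, so E(LS) = -778 + 668 = -110 kJ/mol.
E(LS) − E(HS) = -110 − (0) = -110 kJ/mol.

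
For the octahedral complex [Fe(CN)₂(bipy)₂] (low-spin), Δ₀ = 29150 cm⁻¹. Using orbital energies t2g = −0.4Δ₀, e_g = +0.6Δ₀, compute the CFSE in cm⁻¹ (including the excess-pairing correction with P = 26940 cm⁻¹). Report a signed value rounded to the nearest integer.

-16080

Ligand charges: 2×(-1) from CN⁻ and 2×(+0) from bipy sum to -2; with overall charge +0, Fe is +2.
Fe²⁺: group 8, so d-count = 8 − 2 = 6.
Electron filling gives t2g^6 e_g^0.
CFSE(orbital) = 6×(-0.4Δ₀) + 0×(0.6Δ₀) = -2.4Δ₀; with Δ₀ = 29150 cm⁻¹ that is -69960 cm⁻¹.
Relative to high-spin t2g^4 e_g^2 (1 paired), the low-spin configuration has 2 additional pairs, contributing +2 × 26940 = +53880 cm⁻¹.
Overall CFSE = -69960 + 53880 = -16080 cm⁻¹.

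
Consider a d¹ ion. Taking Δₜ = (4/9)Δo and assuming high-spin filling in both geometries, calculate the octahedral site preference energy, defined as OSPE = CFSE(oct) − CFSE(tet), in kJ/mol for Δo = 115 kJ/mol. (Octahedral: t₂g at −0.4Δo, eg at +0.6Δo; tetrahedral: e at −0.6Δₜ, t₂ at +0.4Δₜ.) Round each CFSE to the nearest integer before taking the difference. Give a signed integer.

-15

Octahedral high-spin t2g^1 e_g^0: CFSE = -0.4 × 115 = -46 kJ/mol.
Tetrahedral: e^1 t2^0, CFSE = 1(−0.6) + 0(+0.4) = -0.6Δₜ = -0.6 × (4/9) × 115 = -31 kJ/mol.
Subtracting, OSPE = -46 − (-31) = -15 kJ/mol.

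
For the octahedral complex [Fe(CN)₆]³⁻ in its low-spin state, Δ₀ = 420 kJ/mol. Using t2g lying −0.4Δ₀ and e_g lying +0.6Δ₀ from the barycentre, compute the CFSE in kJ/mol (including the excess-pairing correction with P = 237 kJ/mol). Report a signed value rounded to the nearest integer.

Each CN⁻ contributes -1; 6 × (-1) = -6. With overall charge -3, Fe is in the +3 oxidation state.
Fe sits in group 8; removing 3 electrons leaves Fe³⁺ with 8 − 3 = 5 d electrons.
Configuration: t2g^5 e_g^0.
CFSE(orbital) = 5×(-0.4Δ₀) + 0×(0.6Δ₀) = -2.0Δ₀; with Δ₀ = 420 kJ/mol that is -840 kJ/mol.
Relative to high-spin t2g^3 e_g^2 (0 paired), the low-spin configuration has 2 additional pairs, contributing +2 × 237 = +474 kJ/mol.
Combining: -840 + 474 = -366 kJ/mol.

-366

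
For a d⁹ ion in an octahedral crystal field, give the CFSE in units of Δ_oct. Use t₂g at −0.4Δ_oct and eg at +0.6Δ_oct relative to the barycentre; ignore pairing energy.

-0.6 Δ_oct

Configuration: t₂g⁶ eg³.
CFSE = 6(-0.4Δ_oct) + 3(0.6Δ_oct) = -2.4Δ_oct + 1.8Δ_oct = -0.6Δ_oct.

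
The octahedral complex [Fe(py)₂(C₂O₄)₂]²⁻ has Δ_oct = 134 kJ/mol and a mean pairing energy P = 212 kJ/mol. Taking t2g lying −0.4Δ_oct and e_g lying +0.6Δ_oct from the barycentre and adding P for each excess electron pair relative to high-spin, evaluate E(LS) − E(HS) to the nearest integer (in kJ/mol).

156

Ligand charges: 2×(+0) from py and 2×(-2) from C₂O₄²⁻ sum to -4; with overall charge -2, Fe is +2.
Fe²⁺: group 8, so d-count = 8 − 2 = 6.
In the high-spin limit (t2g^4 e_g^2) the orbital term is -0.4Δ_oct = -54 kJ/mol, with no excess pairing.
For low-spin the configuration is t2g^6 e_g^0: orbital energy -2.4 × 134 = -322 kJ/mol, and 2 additional pairs relative to high-spin add 424 kJ/mol, giving 102 kJ/mol.
The difference is 102 − (-54) = 156 kJ/mol, so high-spin lies lower.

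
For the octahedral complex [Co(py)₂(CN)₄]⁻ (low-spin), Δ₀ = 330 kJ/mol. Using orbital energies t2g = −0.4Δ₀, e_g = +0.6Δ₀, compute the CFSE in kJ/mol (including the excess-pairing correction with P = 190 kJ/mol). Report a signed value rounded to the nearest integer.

-412

Ligand charges: 2×(+0) from py and 4×(-1) from CN⁻ sum to -4; with overall charge -1, Co is +3.
Group 9 minus oxidation state +3 gives a d⁶ configuration for Co³⁺.
Electron filling gives t2g^6 e_g^0.
Orbital CFSE = 6(-0.4) + 0(0.6) = -2.4Δ₀ = -2.4 × 330 = -792 kJ/mol.
Pairing penalty: 3 pairs vs 1 in the high-spin reference → 2 extra × P = 380 kJ/mol.
Net CFSE = -792 + 380 = -412 kJ/mol.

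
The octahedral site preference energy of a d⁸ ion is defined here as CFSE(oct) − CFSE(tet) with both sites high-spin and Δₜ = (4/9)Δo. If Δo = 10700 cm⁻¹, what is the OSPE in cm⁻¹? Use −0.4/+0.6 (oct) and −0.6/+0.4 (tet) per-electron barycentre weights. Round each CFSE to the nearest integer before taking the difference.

In an octahedral site d⁸ (HS) is t₂g⁶ eg², giving CFSE(oct) = -1.2Δo = -12840 cm⁻¹.
Tetrahedral e⁴ t₂⁴ gives -0.8Δₜ = -0.8 × (4/9) × 10700 = -3804 cm⁻¹.
OSPE = -12840 − (-3804) = -9036 cm⁻¹.

-9036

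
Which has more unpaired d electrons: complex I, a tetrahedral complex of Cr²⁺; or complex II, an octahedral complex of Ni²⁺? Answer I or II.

I

I: Cr sits in group 6; removing 2 electrons leaves Cr²⁺ with 6 − 2 = 4 d electrons; Tetrahedral fields are weak (Δₜ ≈ 4/9 Δₒ), so electrons fill high-spin; e² t₂² → 4 unpaired.
II: Ni²⁺: group 10, so d-count = 10 − 2 = 8; t₂g⁶ eg² → 2 unpaired.
So I has more unpaired electrons.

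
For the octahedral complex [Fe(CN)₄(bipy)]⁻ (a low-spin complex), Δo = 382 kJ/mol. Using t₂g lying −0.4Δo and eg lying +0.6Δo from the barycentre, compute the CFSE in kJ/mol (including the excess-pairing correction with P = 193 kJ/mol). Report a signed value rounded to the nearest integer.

Ligand charges: 4×(-1) from CN⁻ and 1×(+0) from bipy sum to -4; with overall charge -1, Fe is +3.
Fe³⁺: group 8, so d-count = 8 − 3 = 5.
Electron filling gives t₂g⁵ eg⁰.
CFSE(orbital) = 5×(-0.4Δo) + 0×(0.6Δo) = -2.0Δo; with Δo = 382 kJ/mol that is -764 kJ/mol.
High-spin d⁵ would be t₂g³ eg² with 0 pairs; low-spin has 2, so 2 excess pairs cost +2P = +386 kJ/mol.
Overall CFSE = -764 + 386 = -378 kJ/mol.

-378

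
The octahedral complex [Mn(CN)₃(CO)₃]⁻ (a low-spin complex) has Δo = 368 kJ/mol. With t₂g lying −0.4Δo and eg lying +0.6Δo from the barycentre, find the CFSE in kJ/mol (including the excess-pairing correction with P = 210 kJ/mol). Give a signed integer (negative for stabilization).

-316

Ligand charges: 3×(-1) from CN⁻ and 3×(+0) from CO sum to -3; with overall charge -1, Mn is +2.
Mn²⁺: group 7, so d-count = 7 − 2 = 5.
Configuration: t₂g⁵ eg⁰.
The orbital stabilization is -2.0Δo = -2.0 × 368 = -736 kJ/mol.
Pairing penalty: 2 pairs vs 0 in the high-spin reference → 2 extra × P = 420 kJ/mol.
Overall CFSE = -736 + 420 = -316 kJ/mol.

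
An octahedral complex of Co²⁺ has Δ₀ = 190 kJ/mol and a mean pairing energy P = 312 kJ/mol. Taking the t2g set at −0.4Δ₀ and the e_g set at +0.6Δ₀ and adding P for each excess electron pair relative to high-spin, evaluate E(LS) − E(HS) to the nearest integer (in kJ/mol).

Co is in group 9, so Co²⁺ is d⁷ (9 − 2 = 7).
High-spin d⁷ fills as t2g^5 e_g^2 with CFSE 5(−0.4) + 2(+0.6) = -0.8Δ₀ = -152 kJ/mol.
Low-spin: t2g^6 e_g^1, orbital CFSE = -1.8Δ₀ = -342 kJ/mol; plus 1 excess pair × P = +312 kJ/mol; total -30 kJ/mol.
Thus E(LS) − E(HS) = 122 kJ/mol.

122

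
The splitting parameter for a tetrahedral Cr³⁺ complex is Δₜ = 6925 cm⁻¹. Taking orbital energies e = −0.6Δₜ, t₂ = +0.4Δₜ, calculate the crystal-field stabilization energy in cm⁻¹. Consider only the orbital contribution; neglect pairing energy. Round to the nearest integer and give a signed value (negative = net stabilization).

-5540

Cr sits in group 6; removing 3 electrons leaves Cr³⁺ with 6 − 3 = 3 d electrons.
Tetrahedral fields are weak (Δₜ ≈ 4/9 Δₒ), so electrons fill high-spin.
The d³ electrons fill as e² t₂¹.
The orbital stabilization is -0.8Δₜ = -0.8 × 6925 = -5540 cm⁻¹.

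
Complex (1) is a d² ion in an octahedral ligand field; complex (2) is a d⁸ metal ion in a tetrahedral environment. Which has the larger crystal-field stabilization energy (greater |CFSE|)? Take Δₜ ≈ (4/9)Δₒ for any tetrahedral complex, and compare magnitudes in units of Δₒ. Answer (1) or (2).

(1): For octahedral d² the high- and low-spin configurations coincide; t₂g² eg⁰, CFSE = -0.8Δₒ.
(2): With tetrahedral geometry the complex is necessarily high-spin; e⁴ t₂⁴, CFSE = -0.8Δₜ ≈ -0.36Δₒ.
So (1) has the larger |CFSE|.

(1)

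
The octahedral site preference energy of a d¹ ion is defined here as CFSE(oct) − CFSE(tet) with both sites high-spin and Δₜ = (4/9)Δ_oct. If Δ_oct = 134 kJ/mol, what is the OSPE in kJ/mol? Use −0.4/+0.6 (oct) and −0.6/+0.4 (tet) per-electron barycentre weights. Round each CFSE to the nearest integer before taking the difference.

-18

Octahedral high-spin t₂g¹ eg⁰: CFSE = -0.4 × 134 = -54 kJ/mol.
Tetrahedral: e¹ t₂⁰, CFSE = 1(−0.6) + 0(+0.4) = -0.6Δₜ = -0.6 × (4/9) × 134 = -36 kJ/mol.
Subtracting, OSPE = -54 − (-36) = -18 kJ/mol.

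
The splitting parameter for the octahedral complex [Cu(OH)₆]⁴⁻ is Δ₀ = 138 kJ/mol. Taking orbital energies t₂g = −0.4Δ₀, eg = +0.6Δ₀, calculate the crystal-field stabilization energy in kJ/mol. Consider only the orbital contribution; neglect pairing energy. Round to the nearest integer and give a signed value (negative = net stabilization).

-83

Each OH⁻ contributes -1; 6 × (-1) = -6. With overall charge -4, Cu is in the +2 oxidation state.
Cu is in group 11, so Cu²⁺ is d⁹ (11 − 2 = 9).
Electron filling gives t₂g⁶ eg³.
CFSE(orbital) = 6×(-0.4Δ₀) + 3×(0.6Δ₀) = -0.6Δ₀; with Δ₀ = 138 kJ/mol that is -83 kJ/mol.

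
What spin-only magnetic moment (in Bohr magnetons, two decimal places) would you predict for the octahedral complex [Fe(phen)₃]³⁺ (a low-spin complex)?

1.73 Bohr magnetons

phen is neutral, so the +3 overall charge sits on Fe: oxidation state +3.
Fe sits in group 8; removing 3 electrons leaves Fe³⁺ with 8 − 3 = 5 d electrons.
Configuration: t2g^5 e_g^0 → 1 unpaired electron.
μ(spin-only) = √[1(1+2)] = √3 ≈ 1.73 Bohr magnetons.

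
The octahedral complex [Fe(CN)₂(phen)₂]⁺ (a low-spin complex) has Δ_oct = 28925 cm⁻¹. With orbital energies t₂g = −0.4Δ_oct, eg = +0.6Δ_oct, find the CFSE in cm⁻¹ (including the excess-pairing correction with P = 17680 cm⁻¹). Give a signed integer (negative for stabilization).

-22490

Ligand charges: 2×(-1) from CN⁻ and 2×(+0) from phen sum to -2; with overall charge +1, Fe is +3.
Fe³⁺: group 8, so d-count = 8 − 3 = 5.
Configuration: t₂g⁵ eg⁰.
The orbital stabilization is -2.0Δ_oct = -2.0 × 28925 = -57850 cm⁻¹.
Pairing penalty: 2 pairs vs 0 in the high-spin reference → 2 extra × P = 35360 cm⁻¹.
Overall CFSE = -57850 + 35360 = -22490 cm⁻¹.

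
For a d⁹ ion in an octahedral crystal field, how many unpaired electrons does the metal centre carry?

1

For octahedral d⁹ the high- and low-spin configurations coincide.
Configuration: t₂g⁶ eg³, giving 1 unpaired electron.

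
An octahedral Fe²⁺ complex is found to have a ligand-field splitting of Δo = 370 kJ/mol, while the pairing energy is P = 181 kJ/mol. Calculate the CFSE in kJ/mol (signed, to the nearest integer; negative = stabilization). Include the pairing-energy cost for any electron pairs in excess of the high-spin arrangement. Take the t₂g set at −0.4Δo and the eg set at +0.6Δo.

-526

Fe²⁺: group 8, so d-count = 8 − 2 = 6.
Since Δo = 370 kJ/mol > P = 181 kJ/mol, the complex adopts the low-spin configuration.
Filling d⁶ accordingly: t₂g⁶ eg⁰.
Orbital CFSE = -2.4Δo = -2.4 × 370 = -888 kJ/mol.
Excess pairs vs high-spin: 3 − 1 = 2; pairing cost = +362 kJ/mol.
Net CFSE = -888 + 362 = -526 kJ/mol.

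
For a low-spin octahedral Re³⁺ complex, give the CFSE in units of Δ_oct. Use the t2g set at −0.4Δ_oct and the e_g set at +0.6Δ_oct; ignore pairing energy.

Group 7 minus oxidation state +3 gives a d⁴ configuration for Re³⁺.
Configuration: t2g^4 e_g^0.
CFSE = 4(-0.4Δ_oct) + 0(0.6Δ_oct) = -1.6Δ_oct + 0.0Δ_oct = -1.6Δ_oct.

-1.6 Δ_oct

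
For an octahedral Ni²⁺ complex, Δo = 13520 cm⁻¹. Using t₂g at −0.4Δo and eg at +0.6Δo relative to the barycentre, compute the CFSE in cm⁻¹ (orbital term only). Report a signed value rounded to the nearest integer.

Ni²⁺: group 10, so d-count = 10 − 2 = 8.
For octahedral d⁸ the high- and low-spin configurations coincide.
The d⁸ electrons fill as t₂g⁶ eg².
CFSE(orbital) = 6×(-0.4Δo) + 2×(0.6Δo) = -1.2Δo; with Δo = 13520 cm⁻¹ that is -16224 cm⁻¹.

-16224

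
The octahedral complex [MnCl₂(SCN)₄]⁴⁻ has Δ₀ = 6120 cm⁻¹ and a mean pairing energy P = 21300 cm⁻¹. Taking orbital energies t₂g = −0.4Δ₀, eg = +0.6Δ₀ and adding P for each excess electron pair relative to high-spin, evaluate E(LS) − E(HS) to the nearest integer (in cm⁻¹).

Ligand charges: 2×(-1) from Cl⁻ and 4×(-1) from SCN⁻ sum to -6; with overall charge -4, Mn is +2.
Mn²⁺: group 7, so d-count = 7 − 2 = 5.
In the high-spin limit (t₂g³ eg²) the orbital term is 0.0Δ₀ = 0 cm⁻¹, with no excess pairing.
For low-spin the configuration is t₂g⁵ eg⁰: orbital energy -2.0 × 6120 = -12240 cm⁻¹, and 2 additional pairs relative to high-spin add 42600 cm⁻¹, giving 30360 cm⁻¹.
E(LS) − E(HS) = 30360 − (0) = 30360 cm⁻¹.

30360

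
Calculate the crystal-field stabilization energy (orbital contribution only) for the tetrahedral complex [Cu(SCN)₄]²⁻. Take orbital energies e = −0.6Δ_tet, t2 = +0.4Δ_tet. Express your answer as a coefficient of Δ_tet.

Each SCN⁻ contributes -1; 4 × (-1) = -4. With overall charge -2, Cu is in the +2 oxidation state.
Cu is in group 11, so Cu²⁺ is d⁹ (11 − 2 = 9).
With tetrahedral geometry the complex is necessarily high-spin.
Configuration: e^4 t2^5.
CFSE = 4(-0.6Δ_tet) + 5(0.4Δ_tet) = -2.4Δ_tet + 2.0Δ_tet = -0.4Δ_tet.

-0.4 Δ_tet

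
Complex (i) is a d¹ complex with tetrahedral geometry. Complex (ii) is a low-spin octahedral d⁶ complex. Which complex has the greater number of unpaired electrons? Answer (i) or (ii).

(i)

(i): With tetrahedral geometry the complex is necessarily high-spin; e¹ t₂⁰ → 1 unpaired.
(ii): t₂g⁶ eg⁰ → 0 unpaired.
So (i) has more unpaired electrons.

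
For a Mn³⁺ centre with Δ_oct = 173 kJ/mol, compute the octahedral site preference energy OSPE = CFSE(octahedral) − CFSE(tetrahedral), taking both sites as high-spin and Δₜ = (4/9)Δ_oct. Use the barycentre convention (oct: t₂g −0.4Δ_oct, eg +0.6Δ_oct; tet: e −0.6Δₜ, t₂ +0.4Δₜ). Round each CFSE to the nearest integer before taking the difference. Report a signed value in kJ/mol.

-73

Mn is in group 7, so Mn³⁺ is d⁴ (7 − 3 = 4).
Octahedral (high-spin): t₂g³ eg¹, CFSE = 3(−0.4) + 1(+0.6) = -0.6Δ_oct = -0.6 × 173 = -104 kJ/mol.
Tetrahedral: e² t₂², CFSE = 2(−0.6) + 2(+0.4) = -0.4Δₜ = -0.4 × (4/9) × 173 = -31 kJ/mol.
OSPE = -104 − (-31) = -73 kJ/mol.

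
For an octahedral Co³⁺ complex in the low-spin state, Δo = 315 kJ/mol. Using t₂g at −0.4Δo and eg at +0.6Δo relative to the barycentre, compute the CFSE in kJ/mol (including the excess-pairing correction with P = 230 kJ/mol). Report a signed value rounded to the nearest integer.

Co³⁺: group 9, so d-count = 9 − 3 = 6.
The d⁶ electrons fill as t₂g⁶ eg⁰.
The orbital stabilization is -2.4Δo = -2.4 × 315 = -756 kJ/mol.
Relative to high-spin t₂g⁴ eg² (1 paired), the low-spin configuration has 2 additional pairs, contributing +2 × 230 = +460 kJ/mol.
Combining: -756 + 460 = -296 kJ/mol.

-296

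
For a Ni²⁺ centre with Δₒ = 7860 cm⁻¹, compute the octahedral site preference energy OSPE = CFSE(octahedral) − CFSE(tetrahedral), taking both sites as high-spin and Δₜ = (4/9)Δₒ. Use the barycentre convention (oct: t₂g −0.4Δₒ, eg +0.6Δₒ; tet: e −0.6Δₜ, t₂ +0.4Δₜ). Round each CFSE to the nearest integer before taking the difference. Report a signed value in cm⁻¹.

-6637

Group 10 minus oxidation state +2 gives a d⁸ configuration for Ni²⁺.
Octahedral high-spin t2g^6 e_g^2: CFSE = -1.2 × 7860 = -9432 cm⁻¹.
Tetrahedral e^4 t2^4 gives -0.8Δₜ = -0.8 × (4/9) × 7860 = -2795 cm⁻¹.
OSPE = CFSE(oct) − CFSE(tet) = -9432 − (-2795) = -6637 cm⁻¹.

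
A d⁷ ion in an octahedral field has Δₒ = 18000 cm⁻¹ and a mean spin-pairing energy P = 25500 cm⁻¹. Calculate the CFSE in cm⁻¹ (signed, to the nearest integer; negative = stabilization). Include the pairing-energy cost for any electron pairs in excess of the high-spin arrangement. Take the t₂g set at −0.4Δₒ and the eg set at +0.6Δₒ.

-14400

Δₒ < P, so pairing is avoided: the ground state is high-spin.
Filling d⁷ accordingly: t₂g⁵ eg².
Orbital CFSE = -0.8Δₒ = -0.8 × 18000 = -14400 cm⁻¹.
High-spin has no excess pairs, so no pairing correction applies.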